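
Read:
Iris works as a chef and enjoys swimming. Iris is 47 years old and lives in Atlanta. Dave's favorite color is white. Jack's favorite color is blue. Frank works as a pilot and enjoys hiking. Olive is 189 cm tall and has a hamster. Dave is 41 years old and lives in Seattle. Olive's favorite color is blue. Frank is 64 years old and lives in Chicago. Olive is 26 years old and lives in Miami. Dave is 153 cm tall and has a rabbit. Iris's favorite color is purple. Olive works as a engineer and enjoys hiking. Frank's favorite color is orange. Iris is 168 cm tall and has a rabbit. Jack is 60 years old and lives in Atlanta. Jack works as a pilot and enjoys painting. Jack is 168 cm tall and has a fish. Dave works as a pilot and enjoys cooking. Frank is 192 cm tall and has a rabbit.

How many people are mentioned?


People: Olive, Frank, Jack, Dave, Iris. Count = 5

5


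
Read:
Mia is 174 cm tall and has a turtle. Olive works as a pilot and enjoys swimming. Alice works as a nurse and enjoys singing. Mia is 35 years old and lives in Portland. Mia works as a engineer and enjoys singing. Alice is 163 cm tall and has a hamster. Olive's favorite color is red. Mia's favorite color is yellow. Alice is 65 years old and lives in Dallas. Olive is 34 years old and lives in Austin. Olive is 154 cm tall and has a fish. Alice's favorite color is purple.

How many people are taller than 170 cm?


Taller than 170: 1

1


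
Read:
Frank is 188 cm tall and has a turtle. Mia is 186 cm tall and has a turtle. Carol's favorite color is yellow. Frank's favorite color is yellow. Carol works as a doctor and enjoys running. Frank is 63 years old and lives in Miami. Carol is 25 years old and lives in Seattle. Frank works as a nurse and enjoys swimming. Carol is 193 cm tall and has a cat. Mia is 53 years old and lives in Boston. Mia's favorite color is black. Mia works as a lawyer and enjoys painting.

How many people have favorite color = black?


Count: 1

1


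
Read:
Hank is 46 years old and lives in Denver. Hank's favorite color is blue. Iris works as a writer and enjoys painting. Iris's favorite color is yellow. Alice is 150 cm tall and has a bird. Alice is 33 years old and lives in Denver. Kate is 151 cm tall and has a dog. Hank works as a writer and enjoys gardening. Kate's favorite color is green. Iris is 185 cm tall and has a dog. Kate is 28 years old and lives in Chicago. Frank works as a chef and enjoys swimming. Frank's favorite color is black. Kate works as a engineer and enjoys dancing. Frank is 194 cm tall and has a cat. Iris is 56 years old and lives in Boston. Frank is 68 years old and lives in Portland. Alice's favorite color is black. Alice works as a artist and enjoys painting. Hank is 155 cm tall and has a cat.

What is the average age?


Sum=231, n=5, avg=46.2

46.2


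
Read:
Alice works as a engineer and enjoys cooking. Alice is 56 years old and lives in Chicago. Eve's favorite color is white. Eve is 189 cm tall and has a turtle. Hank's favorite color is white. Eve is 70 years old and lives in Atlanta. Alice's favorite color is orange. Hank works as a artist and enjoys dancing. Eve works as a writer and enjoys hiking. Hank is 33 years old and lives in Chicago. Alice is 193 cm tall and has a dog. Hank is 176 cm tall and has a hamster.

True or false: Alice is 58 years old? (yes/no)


Alice is actually 56. no

no


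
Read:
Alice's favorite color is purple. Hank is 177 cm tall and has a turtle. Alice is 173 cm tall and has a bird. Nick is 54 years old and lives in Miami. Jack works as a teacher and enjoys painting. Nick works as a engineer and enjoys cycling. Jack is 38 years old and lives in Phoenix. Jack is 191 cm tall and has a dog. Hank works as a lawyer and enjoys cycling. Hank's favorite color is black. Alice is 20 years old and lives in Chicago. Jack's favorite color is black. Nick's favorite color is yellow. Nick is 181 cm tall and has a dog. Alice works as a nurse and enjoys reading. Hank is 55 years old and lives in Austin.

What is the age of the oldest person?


Oldest: Hank at 55

55


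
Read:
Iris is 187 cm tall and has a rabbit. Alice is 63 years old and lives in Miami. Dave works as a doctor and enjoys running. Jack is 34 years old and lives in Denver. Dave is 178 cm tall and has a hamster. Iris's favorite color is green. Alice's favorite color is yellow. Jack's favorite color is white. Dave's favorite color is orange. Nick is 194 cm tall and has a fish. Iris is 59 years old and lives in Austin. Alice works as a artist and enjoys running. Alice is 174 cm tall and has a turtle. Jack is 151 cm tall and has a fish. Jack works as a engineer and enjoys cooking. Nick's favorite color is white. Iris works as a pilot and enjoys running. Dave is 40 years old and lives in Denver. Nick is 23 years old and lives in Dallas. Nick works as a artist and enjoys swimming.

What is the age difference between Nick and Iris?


|23 - 59| = 36

36


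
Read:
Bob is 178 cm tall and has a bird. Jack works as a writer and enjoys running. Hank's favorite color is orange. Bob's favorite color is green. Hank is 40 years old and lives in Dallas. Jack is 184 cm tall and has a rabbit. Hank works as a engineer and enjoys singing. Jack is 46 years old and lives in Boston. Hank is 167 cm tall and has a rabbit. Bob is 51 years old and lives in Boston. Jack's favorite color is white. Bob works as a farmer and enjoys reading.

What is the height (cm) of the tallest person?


Tallest: Jack at 184 cm

184


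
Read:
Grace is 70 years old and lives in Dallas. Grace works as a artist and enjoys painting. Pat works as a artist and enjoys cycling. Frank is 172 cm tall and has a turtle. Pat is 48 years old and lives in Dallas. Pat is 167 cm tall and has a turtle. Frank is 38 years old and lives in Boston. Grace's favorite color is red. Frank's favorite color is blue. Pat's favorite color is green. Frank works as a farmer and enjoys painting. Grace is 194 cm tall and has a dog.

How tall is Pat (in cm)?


Pat is 167 cm tall

167


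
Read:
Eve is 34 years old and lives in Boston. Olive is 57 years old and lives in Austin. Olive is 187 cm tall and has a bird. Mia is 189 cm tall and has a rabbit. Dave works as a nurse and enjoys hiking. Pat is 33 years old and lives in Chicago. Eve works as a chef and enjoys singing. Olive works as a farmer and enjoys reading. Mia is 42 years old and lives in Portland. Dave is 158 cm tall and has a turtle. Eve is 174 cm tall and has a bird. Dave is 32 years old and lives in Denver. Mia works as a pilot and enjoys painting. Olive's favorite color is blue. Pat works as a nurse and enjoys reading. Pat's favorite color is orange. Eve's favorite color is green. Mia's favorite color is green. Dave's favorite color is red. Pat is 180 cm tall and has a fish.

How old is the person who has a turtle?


Person with turtle is Dave, age 32

32


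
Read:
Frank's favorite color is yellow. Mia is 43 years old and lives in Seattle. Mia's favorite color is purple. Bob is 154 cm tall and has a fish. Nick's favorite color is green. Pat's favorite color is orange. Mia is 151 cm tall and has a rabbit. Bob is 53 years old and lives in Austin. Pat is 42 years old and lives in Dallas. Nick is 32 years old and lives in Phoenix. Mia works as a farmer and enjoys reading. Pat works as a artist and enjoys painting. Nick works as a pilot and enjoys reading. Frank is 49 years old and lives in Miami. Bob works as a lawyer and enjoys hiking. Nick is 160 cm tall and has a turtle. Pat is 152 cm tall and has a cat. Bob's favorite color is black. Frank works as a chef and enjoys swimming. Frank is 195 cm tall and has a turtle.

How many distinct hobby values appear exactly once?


Unique hobby values: 3

3


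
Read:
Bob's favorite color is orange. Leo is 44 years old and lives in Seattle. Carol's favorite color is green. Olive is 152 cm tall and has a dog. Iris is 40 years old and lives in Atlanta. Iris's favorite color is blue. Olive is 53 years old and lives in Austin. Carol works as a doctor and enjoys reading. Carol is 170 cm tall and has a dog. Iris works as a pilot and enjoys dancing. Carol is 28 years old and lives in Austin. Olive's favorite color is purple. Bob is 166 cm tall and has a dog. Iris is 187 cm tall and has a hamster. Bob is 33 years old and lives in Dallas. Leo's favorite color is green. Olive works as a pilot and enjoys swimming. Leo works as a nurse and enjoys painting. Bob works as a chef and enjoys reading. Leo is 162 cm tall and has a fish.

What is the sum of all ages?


33+53+44+40+28 = 198

198


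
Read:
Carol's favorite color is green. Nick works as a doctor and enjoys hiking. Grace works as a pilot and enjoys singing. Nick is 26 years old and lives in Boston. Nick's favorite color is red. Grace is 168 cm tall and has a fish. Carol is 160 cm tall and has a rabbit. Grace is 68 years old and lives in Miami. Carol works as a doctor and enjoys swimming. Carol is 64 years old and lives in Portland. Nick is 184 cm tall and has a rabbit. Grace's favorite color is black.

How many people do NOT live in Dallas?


Not in Dallas: 3

3


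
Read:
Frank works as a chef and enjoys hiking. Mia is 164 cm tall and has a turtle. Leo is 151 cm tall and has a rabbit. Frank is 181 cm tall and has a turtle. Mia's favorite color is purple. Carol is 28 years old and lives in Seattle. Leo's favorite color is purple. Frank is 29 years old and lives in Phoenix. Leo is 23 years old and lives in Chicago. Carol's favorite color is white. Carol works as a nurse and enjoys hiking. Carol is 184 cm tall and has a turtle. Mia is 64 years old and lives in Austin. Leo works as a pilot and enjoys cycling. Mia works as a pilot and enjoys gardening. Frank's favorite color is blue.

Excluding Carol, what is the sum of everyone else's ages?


Sum (excluding Carol): 116

116


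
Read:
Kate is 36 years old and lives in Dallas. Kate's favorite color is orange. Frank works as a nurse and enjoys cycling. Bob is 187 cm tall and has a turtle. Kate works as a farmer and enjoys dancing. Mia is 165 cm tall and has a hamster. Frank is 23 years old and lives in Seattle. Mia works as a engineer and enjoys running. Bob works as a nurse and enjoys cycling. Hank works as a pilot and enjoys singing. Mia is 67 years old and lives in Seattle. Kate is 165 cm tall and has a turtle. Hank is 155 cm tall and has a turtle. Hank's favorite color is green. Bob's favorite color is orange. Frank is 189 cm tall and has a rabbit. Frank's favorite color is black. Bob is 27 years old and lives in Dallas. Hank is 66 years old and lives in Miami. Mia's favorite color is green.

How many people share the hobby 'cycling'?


Count: 2

2


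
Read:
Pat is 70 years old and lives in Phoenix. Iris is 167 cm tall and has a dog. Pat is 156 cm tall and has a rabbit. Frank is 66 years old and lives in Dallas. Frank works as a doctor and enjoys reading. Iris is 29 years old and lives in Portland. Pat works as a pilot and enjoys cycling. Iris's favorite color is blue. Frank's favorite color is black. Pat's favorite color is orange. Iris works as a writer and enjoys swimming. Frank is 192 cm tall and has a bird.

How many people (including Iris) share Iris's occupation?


Iris is a writer. Count = 1

1


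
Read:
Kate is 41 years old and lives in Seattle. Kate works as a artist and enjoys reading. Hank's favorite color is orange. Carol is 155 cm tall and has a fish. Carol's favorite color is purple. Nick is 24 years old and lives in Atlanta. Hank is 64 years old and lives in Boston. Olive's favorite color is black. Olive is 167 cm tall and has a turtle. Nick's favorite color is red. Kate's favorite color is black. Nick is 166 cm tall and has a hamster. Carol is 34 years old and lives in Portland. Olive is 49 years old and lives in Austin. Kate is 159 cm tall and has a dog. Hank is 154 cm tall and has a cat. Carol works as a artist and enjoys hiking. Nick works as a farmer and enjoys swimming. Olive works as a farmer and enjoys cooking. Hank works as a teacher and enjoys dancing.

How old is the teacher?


The teacher is Hank, age 64

64


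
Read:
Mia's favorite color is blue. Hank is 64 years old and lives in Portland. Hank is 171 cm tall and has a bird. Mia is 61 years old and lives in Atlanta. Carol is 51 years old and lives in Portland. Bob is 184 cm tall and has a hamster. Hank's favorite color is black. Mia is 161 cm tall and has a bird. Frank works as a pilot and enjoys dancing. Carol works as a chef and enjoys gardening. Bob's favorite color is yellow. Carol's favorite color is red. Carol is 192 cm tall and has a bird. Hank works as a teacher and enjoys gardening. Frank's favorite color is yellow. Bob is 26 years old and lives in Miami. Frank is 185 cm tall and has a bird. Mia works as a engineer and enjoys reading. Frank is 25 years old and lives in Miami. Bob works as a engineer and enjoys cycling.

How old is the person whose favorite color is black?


Person with favorite color=black is Hank, age 64

64


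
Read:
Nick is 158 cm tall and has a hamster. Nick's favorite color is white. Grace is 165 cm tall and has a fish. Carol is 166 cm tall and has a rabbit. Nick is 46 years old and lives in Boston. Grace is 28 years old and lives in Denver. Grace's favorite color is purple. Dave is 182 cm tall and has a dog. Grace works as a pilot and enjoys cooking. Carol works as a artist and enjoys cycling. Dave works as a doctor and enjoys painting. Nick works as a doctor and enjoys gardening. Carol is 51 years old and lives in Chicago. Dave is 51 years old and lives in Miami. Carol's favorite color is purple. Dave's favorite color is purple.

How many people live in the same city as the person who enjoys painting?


Person with hobby painting is Dave, city Miami. Count = 1

1


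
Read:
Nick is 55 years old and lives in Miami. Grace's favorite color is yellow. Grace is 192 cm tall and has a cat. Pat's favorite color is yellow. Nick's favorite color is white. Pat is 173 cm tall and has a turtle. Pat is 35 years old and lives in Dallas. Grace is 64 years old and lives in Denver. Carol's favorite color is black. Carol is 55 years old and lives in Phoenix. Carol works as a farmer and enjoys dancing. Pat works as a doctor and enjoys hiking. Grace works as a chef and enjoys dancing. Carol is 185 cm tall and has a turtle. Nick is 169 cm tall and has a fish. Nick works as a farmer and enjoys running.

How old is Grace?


Grace is 64 years old

64


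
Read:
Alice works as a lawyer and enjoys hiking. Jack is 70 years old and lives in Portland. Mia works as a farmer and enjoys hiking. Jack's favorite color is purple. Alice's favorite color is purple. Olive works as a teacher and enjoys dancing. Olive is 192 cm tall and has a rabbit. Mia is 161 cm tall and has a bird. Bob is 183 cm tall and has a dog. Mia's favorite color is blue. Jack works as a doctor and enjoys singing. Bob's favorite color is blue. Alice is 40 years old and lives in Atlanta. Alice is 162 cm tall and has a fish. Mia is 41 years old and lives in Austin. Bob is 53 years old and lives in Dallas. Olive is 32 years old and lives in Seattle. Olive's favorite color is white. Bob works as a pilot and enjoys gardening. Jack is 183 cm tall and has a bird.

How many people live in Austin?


Count in Austin: 1

1


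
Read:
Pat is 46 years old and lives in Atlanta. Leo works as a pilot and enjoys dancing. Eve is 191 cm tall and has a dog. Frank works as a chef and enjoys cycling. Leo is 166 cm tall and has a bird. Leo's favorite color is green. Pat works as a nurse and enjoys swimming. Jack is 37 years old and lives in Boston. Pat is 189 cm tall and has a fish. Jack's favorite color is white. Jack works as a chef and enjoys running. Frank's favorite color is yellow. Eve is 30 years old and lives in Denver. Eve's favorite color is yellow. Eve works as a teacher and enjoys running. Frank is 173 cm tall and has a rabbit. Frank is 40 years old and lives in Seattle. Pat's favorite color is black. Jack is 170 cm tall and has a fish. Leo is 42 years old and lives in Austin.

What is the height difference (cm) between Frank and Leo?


|173 - 166| = 7

7


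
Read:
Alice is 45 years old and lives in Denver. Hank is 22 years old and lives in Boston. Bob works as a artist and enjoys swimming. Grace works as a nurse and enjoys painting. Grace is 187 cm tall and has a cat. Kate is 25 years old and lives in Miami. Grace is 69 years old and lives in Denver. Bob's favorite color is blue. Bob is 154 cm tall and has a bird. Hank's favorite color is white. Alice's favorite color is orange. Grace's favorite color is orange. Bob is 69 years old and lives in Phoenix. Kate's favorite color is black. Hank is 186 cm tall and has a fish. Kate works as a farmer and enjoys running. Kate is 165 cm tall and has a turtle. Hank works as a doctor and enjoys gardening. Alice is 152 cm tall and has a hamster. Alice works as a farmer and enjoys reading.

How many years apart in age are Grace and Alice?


69 vs 45, diff = 24

24


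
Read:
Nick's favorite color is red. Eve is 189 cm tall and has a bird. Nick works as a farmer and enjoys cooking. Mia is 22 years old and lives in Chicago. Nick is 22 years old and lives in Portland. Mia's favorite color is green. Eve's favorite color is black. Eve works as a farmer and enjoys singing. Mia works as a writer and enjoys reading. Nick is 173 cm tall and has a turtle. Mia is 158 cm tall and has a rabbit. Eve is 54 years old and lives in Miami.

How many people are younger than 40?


Filter: 2

2


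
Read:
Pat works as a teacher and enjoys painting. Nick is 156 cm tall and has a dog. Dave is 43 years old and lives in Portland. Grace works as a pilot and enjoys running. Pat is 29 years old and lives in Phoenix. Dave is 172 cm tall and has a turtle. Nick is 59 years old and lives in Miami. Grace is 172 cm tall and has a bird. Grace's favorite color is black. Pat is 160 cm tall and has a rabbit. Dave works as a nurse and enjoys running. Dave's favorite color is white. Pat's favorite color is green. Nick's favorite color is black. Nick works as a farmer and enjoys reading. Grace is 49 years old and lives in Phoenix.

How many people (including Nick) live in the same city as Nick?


Nick lives in Miami. Count = 1

1


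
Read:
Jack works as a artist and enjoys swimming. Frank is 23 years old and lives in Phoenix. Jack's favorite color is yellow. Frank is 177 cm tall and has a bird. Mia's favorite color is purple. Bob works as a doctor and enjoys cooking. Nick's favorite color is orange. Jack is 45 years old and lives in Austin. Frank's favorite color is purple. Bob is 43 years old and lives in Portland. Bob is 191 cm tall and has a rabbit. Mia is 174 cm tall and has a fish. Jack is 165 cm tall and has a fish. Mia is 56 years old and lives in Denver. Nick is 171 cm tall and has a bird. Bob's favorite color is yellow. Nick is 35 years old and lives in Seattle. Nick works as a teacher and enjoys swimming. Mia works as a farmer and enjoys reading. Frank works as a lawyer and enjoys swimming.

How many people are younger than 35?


Filter: 1

1


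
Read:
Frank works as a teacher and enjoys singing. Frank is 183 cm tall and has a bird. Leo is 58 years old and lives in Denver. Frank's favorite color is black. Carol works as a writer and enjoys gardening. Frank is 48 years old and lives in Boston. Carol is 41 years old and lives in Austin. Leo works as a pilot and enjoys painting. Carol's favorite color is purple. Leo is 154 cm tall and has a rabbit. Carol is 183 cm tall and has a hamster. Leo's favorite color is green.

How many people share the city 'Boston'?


Count: 1

1


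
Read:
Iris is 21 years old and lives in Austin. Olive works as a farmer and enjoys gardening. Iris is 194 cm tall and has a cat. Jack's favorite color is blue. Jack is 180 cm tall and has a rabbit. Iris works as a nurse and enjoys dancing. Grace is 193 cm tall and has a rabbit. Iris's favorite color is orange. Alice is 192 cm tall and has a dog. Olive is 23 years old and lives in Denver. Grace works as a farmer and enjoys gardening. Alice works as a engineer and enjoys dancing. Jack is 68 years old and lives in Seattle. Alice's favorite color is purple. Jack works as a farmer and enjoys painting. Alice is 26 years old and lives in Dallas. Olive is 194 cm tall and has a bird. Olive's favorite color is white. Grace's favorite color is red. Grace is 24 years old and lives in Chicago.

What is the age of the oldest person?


Oldest: Jack at 68

68


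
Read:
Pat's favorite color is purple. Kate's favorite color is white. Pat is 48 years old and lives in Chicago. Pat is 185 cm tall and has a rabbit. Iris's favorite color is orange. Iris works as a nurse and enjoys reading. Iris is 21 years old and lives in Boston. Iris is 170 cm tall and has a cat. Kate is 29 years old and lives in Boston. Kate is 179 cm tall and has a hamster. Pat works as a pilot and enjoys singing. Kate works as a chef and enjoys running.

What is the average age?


Sum=98, n=3, avg=32.67

32.67


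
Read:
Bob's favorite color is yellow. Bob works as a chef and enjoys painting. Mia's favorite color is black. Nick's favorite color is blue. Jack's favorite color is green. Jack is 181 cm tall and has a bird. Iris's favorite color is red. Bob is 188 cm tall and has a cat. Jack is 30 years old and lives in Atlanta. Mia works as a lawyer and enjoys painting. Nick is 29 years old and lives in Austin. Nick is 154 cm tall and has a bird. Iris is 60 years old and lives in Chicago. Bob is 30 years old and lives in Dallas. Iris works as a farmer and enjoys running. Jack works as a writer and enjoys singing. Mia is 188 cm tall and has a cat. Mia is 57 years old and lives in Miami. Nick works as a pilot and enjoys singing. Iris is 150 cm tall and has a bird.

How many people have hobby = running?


Count: 1

1


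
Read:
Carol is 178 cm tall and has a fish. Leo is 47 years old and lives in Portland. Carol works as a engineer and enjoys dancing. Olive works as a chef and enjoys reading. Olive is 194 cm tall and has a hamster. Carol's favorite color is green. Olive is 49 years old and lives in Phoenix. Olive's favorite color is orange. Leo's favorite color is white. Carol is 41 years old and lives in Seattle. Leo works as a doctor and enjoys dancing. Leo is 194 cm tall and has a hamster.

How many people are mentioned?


People: Olive, Carol, Leo. Count = 3

3


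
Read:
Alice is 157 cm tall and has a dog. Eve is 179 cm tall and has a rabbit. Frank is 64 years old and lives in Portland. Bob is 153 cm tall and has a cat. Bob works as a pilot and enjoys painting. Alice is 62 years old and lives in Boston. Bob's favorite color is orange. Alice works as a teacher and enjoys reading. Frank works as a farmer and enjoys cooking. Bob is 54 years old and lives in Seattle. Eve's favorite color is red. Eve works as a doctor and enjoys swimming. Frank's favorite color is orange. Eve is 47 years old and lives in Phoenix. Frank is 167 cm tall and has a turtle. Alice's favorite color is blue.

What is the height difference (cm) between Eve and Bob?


|179 - 153| = 26

26


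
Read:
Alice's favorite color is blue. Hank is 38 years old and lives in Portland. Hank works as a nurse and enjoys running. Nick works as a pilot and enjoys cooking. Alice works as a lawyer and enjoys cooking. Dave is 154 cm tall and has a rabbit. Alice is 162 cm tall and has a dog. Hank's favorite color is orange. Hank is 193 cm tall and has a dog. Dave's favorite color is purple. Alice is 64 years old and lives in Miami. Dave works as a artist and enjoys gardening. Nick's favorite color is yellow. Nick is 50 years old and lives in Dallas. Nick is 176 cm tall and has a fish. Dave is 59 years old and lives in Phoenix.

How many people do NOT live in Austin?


Not in Austin: 4

4


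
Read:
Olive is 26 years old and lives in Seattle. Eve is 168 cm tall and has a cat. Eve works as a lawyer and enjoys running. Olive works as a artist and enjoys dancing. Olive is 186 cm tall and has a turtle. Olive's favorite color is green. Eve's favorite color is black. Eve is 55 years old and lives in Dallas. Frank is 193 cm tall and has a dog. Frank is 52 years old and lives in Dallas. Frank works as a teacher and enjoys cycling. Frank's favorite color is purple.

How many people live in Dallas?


Count in Dallas: 2

2


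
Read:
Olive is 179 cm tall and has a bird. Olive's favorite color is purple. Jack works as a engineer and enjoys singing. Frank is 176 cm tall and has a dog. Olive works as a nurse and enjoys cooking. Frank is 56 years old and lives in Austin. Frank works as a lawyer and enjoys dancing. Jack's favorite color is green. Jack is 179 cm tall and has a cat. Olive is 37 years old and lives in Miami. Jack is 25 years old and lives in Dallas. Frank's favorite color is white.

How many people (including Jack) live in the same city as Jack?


Jack lives in Dallas. Count = 1

1


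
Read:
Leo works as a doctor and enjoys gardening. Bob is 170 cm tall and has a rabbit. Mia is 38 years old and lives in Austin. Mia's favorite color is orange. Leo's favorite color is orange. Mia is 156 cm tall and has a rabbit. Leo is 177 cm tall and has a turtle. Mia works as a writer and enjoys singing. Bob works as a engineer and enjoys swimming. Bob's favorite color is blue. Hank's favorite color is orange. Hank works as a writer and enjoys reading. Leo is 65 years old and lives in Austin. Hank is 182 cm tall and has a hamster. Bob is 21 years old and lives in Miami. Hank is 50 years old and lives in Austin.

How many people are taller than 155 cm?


Taller than 155: 4

4


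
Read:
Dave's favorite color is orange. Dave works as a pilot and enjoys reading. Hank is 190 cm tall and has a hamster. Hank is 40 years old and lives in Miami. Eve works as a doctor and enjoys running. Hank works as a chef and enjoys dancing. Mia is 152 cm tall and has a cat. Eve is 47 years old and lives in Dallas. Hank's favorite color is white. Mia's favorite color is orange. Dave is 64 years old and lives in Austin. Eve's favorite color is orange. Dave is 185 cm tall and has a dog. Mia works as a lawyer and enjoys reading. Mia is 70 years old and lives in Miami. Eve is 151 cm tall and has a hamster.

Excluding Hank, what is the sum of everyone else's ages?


Sum (excluding Hank): 181

181


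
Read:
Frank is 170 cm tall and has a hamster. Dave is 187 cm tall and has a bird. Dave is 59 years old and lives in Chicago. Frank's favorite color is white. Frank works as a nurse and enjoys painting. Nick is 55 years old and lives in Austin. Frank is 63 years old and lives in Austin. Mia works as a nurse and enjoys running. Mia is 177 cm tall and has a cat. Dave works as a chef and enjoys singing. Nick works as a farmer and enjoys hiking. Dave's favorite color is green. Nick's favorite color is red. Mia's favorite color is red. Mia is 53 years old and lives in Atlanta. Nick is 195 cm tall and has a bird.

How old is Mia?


Mia is 53 years old

53


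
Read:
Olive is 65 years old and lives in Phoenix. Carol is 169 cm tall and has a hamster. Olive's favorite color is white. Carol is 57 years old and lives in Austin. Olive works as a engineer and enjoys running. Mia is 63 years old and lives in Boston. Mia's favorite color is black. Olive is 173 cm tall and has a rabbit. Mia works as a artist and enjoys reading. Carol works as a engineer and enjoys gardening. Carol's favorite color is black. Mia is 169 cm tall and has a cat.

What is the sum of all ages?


65+57+63 = 185

185


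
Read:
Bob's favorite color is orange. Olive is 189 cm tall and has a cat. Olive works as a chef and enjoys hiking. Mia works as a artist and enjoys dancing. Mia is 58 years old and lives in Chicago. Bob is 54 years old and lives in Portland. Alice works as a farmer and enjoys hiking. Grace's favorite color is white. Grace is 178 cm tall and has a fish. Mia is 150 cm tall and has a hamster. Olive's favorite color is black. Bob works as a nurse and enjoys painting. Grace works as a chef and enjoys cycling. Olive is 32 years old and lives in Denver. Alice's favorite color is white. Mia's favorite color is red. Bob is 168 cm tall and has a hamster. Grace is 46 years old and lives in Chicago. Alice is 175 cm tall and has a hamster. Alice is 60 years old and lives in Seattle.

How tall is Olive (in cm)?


Olive is 189 cm tall

189


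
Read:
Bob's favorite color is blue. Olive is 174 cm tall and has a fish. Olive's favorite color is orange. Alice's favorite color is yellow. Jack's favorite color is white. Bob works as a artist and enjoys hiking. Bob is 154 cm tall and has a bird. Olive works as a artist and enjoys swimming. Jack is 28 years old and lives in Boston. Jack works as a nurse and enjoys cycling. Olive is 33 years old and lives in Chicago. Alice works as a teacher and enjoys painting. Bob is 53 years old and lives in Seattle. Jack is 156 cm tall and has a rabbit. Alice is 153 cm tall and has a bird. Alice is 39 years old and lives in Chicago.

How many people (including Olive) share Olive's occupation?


Olive is a artist. Count = 2

2


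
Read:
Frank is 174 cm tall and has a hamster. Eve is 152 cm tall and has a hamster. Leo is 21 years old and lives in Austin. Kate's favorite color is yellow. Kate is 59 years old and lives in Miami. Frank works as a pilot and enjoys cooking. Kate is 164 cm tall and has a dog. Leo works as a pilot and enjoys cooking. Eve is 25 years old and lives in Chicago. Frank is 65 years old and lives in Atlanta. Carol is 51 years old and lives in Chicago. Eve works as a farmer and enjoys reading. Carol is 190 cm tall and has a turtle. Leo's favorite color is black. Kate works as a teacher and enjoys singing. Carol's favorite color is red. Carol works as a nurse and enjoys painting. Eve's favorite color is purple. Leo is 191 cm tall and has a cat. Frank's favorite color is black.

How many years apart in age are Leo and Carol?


21 vs 51, diff = 30

30


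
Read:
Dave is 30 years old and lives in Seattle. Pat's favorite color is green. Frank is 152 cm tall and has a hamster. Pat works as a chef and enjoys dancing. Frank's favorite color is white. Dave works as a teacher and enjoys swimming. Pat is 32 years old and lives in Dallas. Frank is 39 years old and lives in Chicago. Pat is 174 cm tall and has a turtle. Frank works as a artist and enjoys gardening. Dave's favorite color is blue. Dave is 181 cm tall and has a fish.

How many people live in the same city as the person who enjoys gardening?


Person with hobby gardening is Frank, city Chicago. Count = 1

1


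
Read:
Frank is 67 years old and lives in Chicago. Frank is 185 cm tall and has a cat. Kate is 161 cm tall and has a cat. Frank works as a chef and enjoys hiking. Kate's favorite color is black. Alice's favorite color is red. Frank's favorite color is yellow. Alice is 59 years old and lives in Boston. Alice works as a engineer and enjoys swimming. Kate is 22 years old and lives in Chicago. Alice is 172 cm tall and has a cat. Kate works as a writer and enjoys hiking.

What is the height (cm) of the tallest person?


Tallest: Frank at 185 cm

185


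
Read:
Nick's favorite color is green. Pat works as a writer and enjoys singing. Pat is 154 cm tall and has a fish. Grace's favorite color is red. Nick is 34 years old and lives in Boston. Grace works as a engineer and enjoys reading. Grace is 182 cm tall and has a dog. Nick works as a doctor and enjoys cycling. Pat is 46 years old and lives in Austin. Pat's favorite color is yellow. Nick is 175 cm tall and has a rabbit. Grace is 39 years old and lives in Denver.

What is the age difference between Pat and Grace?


|46 - 39| = 7

7


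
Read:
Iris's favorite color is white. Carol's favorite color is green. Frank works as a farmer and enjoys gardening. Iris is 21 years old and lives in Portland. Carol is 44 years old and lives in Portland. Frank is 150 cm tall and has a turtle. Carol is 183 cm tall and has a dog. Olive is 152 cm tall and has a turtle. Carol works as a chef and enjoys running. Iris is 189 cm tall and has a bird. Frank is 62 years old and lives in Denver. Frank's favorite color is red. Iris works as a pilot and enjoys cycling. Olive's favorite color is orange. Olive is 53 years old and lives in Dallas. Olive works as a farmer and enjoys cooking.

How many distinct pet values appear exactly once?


Unique pet values: 2

2


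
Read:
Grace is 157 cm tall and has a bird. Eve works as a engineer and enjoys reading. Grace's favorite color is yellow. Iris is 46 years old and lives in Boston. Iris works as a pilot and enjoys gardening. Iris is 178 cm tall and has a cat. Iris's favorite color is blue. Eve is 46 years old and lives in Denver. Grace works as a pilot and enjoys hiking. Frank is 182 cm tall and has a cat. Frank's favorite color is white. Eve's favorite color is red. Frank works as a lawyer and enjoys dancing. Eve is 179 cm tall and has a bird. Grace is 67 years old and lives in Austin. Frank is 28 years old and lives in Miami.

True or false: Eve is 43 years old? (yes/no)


Eve is actually 46. no

no


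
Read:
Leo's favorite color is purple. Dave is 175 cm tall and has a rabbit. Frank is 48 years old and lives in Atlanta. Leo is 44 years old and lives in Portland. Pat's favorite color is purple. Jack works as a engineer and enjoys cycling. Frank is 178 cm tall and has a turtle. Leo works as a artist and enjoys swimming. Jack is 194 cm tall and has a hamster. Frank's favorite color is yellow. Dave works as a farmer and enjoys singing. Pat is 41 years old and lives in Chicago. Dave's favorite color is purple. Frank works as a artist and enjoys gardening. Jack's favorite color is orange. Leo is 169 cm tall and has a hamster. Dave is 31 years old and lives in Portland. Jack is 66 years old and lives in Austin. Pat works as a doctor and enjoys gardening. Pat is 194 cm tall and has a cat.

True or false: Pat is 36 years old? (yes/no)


Pat is actually 41. no

no


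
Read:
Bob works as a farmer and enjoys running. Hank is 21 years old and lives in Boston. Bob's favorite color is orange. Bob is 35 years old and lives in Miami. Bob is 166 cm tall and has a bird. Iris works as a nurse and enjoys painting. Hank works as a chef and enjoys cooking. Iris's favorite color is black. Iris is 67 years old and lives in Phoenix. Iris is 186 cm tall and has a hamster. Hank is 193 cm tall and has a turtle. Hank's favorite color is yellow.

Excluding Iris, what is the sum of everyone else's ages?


Sum (excluding Iris): 56

56


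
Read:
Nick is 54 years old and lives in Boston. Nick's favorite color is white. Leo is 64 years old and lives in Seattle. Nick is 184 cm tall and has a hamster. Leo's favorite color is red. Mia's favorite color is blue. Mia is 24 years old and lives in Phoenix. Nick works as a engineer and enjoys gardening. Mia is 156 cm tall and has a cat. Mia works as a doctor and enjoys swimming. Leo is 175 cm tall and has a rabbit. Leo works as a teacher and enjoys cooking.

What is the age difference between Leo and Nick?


|64 - 54| = 10

10


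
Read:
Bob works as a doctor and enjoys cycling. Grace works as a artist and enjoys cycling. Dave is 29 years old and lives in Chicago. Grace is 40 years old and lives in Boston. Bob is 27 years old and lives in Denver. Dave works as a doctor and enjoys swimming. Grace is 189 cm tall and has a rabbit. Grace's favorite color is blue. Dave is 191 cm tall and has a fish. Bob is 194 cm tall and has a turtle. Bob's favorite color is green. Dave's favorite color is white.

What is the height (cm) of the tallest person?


Tallest: Bob at 194 cm

194


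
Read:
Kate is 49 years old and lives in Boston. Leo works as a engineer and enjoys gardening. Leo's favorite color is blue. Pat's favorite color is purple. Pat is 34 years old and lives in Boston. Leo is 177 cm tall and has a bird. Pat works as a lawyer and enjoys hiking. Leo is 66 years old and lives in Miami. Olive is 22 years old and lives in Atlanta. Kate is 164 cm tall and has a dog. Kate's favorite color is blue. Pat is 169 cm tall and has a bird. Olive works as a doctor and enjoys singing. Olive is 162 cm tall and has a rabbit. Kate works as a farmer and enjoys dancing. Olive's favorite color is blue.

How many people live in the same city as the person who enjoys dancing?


Person with hobby dancing is Kate, city Boston. Count = 2

2


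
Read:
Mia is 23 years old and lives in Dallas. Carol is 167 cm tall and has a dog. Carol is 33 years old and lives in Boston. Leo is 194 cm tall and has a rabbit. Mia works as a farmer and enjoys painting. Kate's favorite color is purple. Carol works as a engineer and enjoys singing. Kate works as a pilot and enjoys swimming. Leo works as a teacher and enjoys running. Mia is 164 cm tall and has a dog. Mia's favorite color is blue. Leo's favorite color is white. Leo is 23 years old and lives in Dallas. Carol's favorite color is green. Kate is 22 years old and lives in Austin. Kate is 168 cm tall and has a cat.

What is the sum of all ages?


23+33+22+23 = 101

101


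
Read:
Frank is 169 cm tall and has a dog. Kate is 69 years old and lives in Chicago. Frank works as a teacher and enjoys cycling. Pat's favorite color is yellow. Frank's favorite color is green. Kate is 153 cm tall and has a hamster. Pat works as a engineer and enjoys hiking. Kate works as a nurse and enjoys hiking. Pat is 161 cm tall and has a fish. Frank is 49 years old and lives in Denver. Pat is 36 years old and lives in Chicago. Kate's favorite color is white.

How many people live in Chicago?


Count in Chicago: 2

2


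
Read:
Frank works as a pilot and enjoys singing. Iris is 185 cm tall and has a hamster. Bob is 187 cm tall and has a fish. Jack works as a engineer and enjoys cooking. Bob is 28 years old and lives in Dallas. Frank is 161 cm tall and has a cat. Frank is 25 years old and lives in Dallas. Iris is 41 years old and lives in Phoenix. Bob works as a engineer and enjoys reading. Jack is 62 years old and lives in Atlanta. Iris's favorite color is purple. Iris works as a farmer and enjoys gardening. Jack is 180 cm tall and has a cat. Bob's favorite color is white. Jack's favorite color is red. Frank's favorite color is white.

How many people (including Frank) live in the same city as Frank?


Frank lives in Dallas. Count = 2

2


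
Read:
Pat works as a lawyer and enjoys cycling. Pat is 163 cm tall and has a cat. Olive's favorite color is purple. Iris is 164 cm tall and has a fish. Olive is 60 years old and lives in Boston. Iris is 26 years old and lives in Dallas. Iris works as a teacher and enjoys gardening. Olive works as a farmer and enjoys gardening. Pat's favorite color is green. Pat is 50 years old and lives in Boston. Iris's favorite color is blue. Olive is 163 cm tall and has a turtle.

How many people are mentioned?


People: Olive, Pat, Iris. Count = 3

3


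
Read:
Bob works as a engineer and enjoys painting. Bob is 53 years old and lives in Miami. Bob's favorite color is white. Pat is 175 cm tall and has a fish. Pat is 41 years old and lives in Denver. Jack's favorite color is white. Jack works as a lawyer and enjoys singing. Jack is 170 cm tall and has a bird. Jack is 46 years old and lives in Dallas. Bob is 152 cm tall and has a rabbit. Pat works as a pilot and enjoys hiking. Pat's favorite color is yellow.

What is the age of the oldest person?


Oldest: Bob at 53

53


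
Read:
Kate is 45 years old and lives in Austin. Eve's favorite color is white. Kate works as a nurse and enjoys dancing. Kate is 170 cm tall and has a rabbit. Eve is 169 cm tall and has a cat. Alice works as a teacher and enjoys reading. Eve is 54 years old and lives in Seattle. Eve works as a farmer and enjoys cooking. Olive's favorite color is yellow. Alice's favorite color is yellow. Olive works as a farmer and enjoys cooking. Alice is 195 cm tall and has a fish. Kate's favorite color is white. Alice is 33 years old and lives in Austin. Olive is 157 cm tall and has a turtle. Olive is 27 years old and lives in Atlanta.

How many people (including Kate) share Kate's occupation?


Kate is a nurse. Count = 1

1


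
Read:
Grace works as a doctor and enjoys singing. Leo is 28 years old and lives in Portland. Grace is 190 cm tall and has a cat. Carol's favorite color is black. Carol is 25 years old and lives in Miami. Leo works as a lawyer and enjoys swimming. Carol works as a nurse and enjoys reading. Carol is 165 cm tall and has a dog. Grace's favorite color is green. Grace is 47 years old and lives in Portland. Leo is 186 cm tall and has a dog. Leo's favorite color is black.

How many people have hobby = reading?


Count: 1

1
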